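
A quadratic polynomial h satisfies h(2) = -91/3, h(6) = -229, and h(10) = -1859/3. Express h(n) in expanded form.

h(n) = -6n^2 - (5/3)n - 3

Using the Lagrange interpolation formula with nodes 2, 6, 10:
  L_0(n) = (n - 6)(n - 10) / 32
  L_1(n) = (n - 2)(n - 10) / -16
  L_2(n) = (n - 2)(n - 6) / 32
Then h(n) = -91/3·L_0(n) - 229·L_1(n) - 1859/3·L_2(n).
Expanding and collecting terms gives h(n) = -6n^2 - (5/3)n - 3.
Check: h(6) = -229. ✓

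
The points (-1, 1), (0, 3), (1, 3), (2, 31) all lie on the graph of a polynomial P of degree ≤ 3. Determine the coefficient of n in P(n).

-4

Write P(n) = an^3 + bn^2 + cn + d. Substituting each data point gives a linear system:
  -a + b - c + d = 1
  d = 3
  a + b + c + d = 3
  8a + 4b + 2c + d = 31
Solving the system yields a = 5, b = -1, c = -4, d = 3.
So P(n) = 5n^3 - n^2 - 4n + 3.
The coefficient of n is -4.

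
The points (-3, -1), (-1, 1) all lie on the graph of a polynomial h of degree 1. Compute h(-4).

Using the Lagrange interpolation formula with nodes -3, -1:
  L_0(s) = (s + 1) / -2
  L_1(s) = (s + 3) / 2
Then h(s) = -1·L_0(s) + 1·L_1(s).
Expanding and collecting terms gives h(s) = s + 2.
Evaluating at s = -4: h(-4) = -2.

-2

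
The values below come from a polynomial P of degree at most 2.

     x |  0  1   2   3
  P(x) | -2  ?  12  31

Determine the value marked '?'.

1

On equispaced nodes a degree-2 polynomial has vanishing third forward difference, so
  - P(0) + 3·P(1) - 3·P(2) + P(3) = 0.
Substituting the known values and solving for P(1):
  3·P(1) = 3
  P(1) = 1.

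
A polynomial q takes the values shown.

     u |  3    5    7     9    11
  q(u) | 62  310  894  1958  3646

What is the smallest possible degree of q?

3

Forward differences of the values at u = 3, 5, 7, 9, 11:
  q  : 62  310  894  1958  3646
  Δ  : 248  584  1064  1688
  Δ^2: 336  480  624
  Δ^3: 144  144
  Δ^4: 0
The third differences are constant (144) and nonzero, while all higher differences vanish, so the minimal degree is 3.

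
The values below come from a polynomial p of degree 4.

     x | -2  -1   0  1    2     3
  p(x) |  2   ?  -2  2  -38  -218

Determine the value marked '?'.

-2

On equispaced nodes a degree-4 polynomial has vanishing fifth forward difference, so
  - p(-2) + 5·p(-1) - 10·p(0) + 10·p(1) - 5·p(2) + p(3) = 0.
Substituting the known values and solving for p(-1):
  5·p(-1) = -10
  p(-1) = -2.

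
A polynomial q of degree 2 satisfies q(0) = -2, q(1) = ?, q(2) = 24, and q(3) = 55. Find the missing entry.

The 3 known points determine the degree-2 polynomial uniquely.
Write q(n) = an^2 + bn + c. Substituting each data point gives a linear system:
  c = -2
  4a + 2b + c = 24
  9a + 3b + c = 55
Solving the system yields a = 6, b = 1, c = -2.
So q(n) = 6n^2 + n - 2.
Then q(1) = 5.

5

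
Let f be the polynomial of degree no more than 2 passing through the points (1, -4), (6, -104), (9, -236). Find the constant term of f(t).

Write f(t) = at^2 + bt + c. Substituting each data point gives a linear system:
  a + b + c = -4
  36a + 6b + c = -104
  81a + 9b + c = -236
Solving the system yields a = -3, b = 1, c = -2.
So f(t) = -3t² + t - 2.
The constant term is -2.

-2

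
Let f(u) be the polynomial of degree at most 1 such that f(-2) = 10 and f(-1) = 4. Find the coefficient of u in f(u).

Write f(u) = au + b. Substituting each data point gives a linear system:
  -2a + b = 10
  -a + b = 4
Solving the system yields a = -6, b = -2.
So f(u) = -6u - 2.
The leading coefficient is -6.

-6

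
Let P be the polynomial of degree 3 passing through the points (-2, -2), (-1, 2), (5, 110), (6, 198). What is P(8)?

Using the Lagrange interpolation formula with nodes -2, -1, 5, 6:
  L_0(u) = (u + 1)(u - 5)(u - 6) / -56
  L_1(u) = (u + 2)(u - 5)(u - 6) / 42
  L_2(u) = (u + 2)(u + 1)(u - 6) / -42
  L_3(u) = (u + 2)(u + 1)(u - 5) / 56
Then P(u) = -2·L_0(u) + 2·L_1(u) + 110·L_2(u) + 198·L_3(u).
Expanding and collecting terms gives P(u) = u^3 - 3u.
Evaluating at u = 8: P(8) = 488.

488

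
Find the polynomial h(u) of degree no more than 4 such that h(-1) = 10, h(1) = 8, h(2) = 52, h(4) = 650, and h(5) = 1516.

h(u) = 2u^4 + 2u^3 + u^2 - 3u + 6

Using the Lagrange interpolation formula with nodes -1, 1, 2, 4, 5:
  L_0(u) = (u - 1)(u - 2)(u - 4)(u - 5) / 180
  L_1(u) = (u + 1)(u - 2)(u - 4)(u - 5) / -24
  L_2(u) = (u + 1)(u - 1)(u - 4)(u - 5) / 18
  L_3(u) = (u + 1)(u - 1)(u - 2)(u - 5) / -30
  L_4(u) = (u + 1)(u - 1)(u - 2)(u - 4) / 72
Then h(u) = 10·L_0(u) + 8·L_1(u) + 52·L_2(u) + 650·L_3(u) + 1516·L_4(u).
Expanding and collecting terms gives h(u) = 2u⁴ + 2u³ + u² - 3u + 6.
Check: h(2) = 52. ✓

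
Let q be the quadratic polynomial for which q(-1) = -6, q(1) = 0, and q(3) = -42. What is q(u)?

q(u) = -6u^2 + 3u + 3

Write q(u) = au^2 + bu + c. Substituting each data point gives a linear system:
  a - b + c = -6
  a + b + c = 0
  9a + 3b + c = -42
Solving the system yields a = -6, b = 3, c = 3.
So q(u) = -6u^2 + 3u + 3.
Check: q(1) = 0. ✓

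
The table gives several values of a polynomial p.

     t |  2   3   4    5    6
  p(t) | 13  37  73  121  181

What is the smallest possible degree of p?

2

Forward differences of the values at t = 2, 3, 4, 5, 6:
  p  : 13  37  73  121  181
  Δ  : 24  36  48  60
  Δ^2: 12  12  12
  Δ^3: 0  0
  Δ^4: 0
The second differences are constant (12) and nonzero, while all higher differences vanish, so the minimal degree is 2.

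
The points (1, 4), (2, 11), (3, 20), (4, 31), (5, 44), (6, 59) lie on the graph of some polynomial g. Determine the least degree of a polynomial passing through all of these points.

Forward differences of the values at u = 1, 2, 3, 4, 5, 6:
  g  : 4  11  20  31  44  59
  Δ  : 7  9  11  13  15
  Δ^2: 2  2  2  2
  Δ^3: 0  0  0
  Δ^4: 0  0
  Δ^5: 0
The second differences are constant (2) and nonzero, while all higher differences vanish, so the minimal degree is 2.

2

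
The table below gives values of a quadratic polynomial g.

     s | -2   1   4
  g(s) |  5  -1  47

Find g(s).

g(s) = 3s^2 + s - 5

Using the Lagrange interpolation formula with nodes -2, 1, 4:
  L_0(s) = (s - 1)(s - 4) / 18
  L_1(s) = (s + 2)(s - 4) / -9
  L_2(s) = (s + 2)(s - 1) / 18
Then g(s) = 5·L_0(s) - 1·L_1(s) + 47·L_2(s).
Expanding and collecting terms gives g(s) = 3s² + s - 5.
Check: g(4) = 47. ✓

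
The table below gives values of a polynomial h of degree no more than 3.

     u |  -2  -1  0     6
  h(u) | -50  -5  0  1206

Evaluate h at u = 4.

340

Using the Lagrange interpolation formula with nodes -2, -1, 0, 6:
  L_0(u) = (u + 1)u(u - 6) / -16
  L_1(u) = (u + 2)u(u - 6) / 7
  L_2(u) = (u + 2)(u + 1)(u - 6) / -12
  L_3(u) = (u + 2)(u + 1)u / 336
Then h(u) = -50·L_0(u) - 5·L_1(u) + 0·L_2(u) + 1206·L_3(u).
Expanding and collecting terms gives h(u) = 6u^3 - 2u^2 - 3u.
Evaluating at u = 4: h(4) = 340.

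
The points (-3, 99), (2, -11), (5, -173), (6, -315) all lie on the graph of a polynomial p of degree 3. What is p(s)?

p(s) = -2s^3 + 4s^2 - 4s - 3

Write p(s) = as^3 + bs^2 + cs + d. Substituting each data point gives a linear system:
  -27a + 9b - 3c + d = 99
  8a + 4b + 2c + d = -11
  125a + 25b + 5c + d = -173
  216a + 36b + 6c + d = -315
Solving the system yields a = -2, b = 4, c = -4, d = -3.
So p(s) = -2s³ + 4s² - 4s - 3.
Check: p(-3) = 99. ✓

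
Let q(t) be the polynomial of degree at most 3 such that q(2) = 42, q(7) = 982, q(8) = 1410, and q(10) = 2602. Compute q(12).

4322

Write q(t) = at^3 + bt^2 + ct + d. Substituting each data point gives a linear system:
  8a + 4b + 2c + d = 42
  343a + 49b + 7c + d = 982
  512a + 64b + 8c + d = 1410
  1000a + 100b + 10c + d = 2602
Solving the system yields a = 2, b = 6, c = 0, d = 2.
So q(t) = 2t³ + 6t² + 2.
Then q(12) = 4322.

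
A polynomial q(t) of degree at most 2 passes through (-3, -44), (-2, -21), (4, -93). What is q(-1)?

-8

Write q(t) = at^2 + bt + c. Substituting each data point gives a linear system:
  9a - 3b + c = -44
  4a - 2b + c = -21
  16a + 4b + c = -93
Solving the system yields a = -5, b = -2, c = -5.
So q(t) = -5t² - 2t - 5.
Then q(-1) = -8.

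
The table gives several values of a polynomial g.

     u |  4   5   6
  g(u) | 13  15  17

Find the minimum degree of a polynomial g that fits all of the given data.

Forward differences of the values at u = 4, 5, 6:
  g  : 13  15  17
  Δ  : 2  2
  Δ^2: 0
The first differences are constant (2) and nonzero, while all higher differences vanish, so the minimal degree is 1.

1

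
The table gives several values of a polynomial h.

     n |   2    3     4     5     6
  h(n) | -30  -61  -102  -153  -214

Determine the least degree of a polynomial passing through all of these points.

Forward differences of the values at n = 2, 3, 4, 5, 6:
  h  : -30  -61  -102  -153  -214
  Δ  : -31  -41  -51  -61
  Δ^2: -10  -10  -10
  Δ^3: 0  0
  Δ^4: 0
The second differences are constant (-10) and nonzero, while all higher differences vanish, so the minimal degree is 2.

2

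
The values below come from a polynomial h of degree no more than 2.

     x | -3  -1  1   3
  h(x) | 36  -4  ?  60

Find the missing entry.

On equispaced nodes a degree-2 polynomial has vanishing third forward difference, so
  - h(-3) + 3·h(-1) - 3·h(1) + h(3) = 0.
Substituting the known values and solving for h(1):
  -3·h(1) = -12
  h(1) = 4.

4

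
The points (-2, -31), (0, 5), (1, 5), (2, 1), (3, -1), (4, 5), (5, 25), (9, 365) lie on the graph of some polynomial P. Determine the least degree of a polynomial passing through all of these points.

Divided differences on the nodes -2, 0, 1, 2, 3, 4, 5, 9:
  order 0: -31  5  5  1  -1  5  25  365
  order 1: 18  0  -4  -2  6  20  85
  order 2: -6  -2  1  4  7  13
  order 3: 1  1  1  1  1
  order 4: 0  0  0  0
  order 5: 0  0  0
  order 6: 0  0
  order 7: 0
The order-3 divided differences are all 1 (nonzero) and every higher order vanishes, so the data lies on a polynomial of degree exactly 3.

3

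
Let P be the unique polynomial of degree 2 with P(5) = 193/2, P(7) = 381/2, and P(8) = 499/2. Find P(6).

Using the Lagrange interpolation formula with nodes 5, 7, 8:
  L_0(u) = (u - 7)(u - 8) / 6
  L_1(u) = (u - 5)(u - 8) / -2
  L_2(u) = (u - 5)(u - 7) / 3
Then P(u) = 193/2·L_0(u) + 381/2·L_1(u) + 499/2·L_2(u).
Expanding and collecting terms gives P(u) = 4u^2 - u + 3/2.
Evaluating at u = 6: P(6) = 279/2.

279/2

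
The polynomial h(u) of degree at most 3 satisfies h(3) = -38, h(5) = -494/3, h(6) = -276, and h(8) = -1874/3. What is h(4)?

-262/3

Using the Lagrange interpolation formula with nodes 3, 5, 6, 8:
  L_0(u) = (u - 5)(u - 6)(u - 8) / -30
  L_1(u) = (u - 3)(u - 6)(u - 8) / 6
  L_2(u) = (u - 3)(u - 5)(u - 8) / -6
  L_3(u) = (u - 3)(u - 5)(u - 6) / 30
Then h(u) = -38·L_0(u) - 494/3·L_1(u) - 276·L_2(u) - 1874/3·L_3(u).
Expanding and collecting terms gives h(u) = -u^3 - 2u^2 + (5/3)u + 2.
Evaluating at u = 4: h(4) = -262/3.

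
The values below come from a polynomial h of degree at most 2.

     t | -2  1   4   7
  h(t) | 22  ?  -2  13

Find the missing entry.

1

The 3 known points determine the degree-2 polynomial uniquely.
Write h(t) = at^2 + bt + c. Substituting each data point gives a linear system:
  4a - 2b + c = 22
  16a + 4b + c = -2
  49a + 7b + c = 13
Solving the system yields a = 1, b = -6, c = 6.
So h(t) = t^2 - 6t + 6.
Then h(1) = 1.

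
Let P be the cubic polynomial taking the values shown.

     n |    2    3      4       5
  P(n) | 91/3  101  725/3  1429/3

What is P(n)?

P(n) = 4n^3 - n^2 - (1/3)n + 3

Using the Lagrange interpolation formula with nodes 2, 3, 4, 5:
  L_0(n) = (n - 3)(n - 4)(n - 5) / -6
  L_1(n) = (n - 2)(n - 4)(n - 5) / 2
  L_2(n) = (n - 2)(n - 3)(n - 5) / -2
  L_3(n) = (n - 2)(n - 3)(n - 4) / 6
Then P(n) = 91/3·L_0(n) + 101·L_1(n) + 725/3·L_2(n) + 1429/3·L_3(n).
Expanding and collecting terms gives P(n) = 4n³ - n² - (1/3)n + 3.
Check: P(2) = 91/3. ✓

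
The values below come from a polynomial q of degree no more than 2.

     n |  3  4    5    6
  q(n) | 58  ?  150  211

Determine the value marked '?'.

99

The 3 known points determine the degree-2 polynomial uniquely.
Write q(n) = an^2 + bn + c. Substituting each data point gives a linear system:
  9a + 3b + c = 58
  25a + 5b + c = 150
  36a + 6b + c = 211
Solving the system yields a = 5, b = 6, c = -5.
So q(n) = 5n^2 + 6n - 5.
Then q(4) = 99.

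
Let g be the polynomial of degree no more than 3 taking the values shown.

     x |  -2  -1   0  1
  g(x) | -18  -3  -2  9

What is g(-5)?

-387

Forward differences of the values at x = -2, -1, 0, 1:
  g  : -18  -3  -2  9
  Δ  : 15  1  11
  Δ^2: -14  10
  Δ^3: 24
The third differences are constant, confirming degree 3.
Interpolating (Newton forward form) and evaluating at x = -5 gives g(-5) = -387.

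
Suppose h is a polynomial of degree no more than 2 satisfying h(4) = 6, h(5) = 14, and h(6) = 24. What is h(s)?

Write h(s) = as^2 + bs + c. Substituting each data point gives a linear system:
  16a + 4b + c = 6
  25a + 5b + c = 14
  36a + 6b + c = 24
Solving the system yields a = 1, b = -1, c = -6.
So h(s) = s^2 - s - 6.
Check: h(6) = 24. ✓

h(s) = s^2 - s - 6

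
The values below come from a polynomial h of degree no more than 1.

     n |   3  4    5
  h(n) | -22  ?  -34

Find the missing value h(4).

On equispaced nodes a degree-1 polynomial has vanishing second forward difference, so
  h(3) - 2·h(4) + h(5) = 0.
Substituting the known values and solving for h(4):
  -2·h(4) = 56
  h(4) = -28.

-28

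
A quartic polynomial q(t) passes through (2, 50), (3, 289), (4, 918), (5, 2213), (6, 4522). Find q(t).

q(t) = 3t^4 + 4t^3 - 6t^2 - 2t - 2

Using the Lagrange interpolation formula with nodes 2, 3, 4, 5, 6:
  L_0(t) = (t - 3)(t - 4)(t - 5)(t - 6) / 24
  L_1(t) = (t - 2)(t - 4)(t - 5)(t - 6) / -6
  L_2(t) = (t - 2)(t - 3)(t - 5)(t - 6) / 4
  L_3(t) = (t - 2)(t - 3)(t - 4)(t - 6) / -6
  L_4(t) = (t - 2)(t - 3)(t - 4)(t - 5) / 24
Then q(t) = 50·L_0(t) + 289·L_1(t) + 918·L_2(t) + 2213·L_3(t) + 4522·L_4(t).
Expanding and collecting terms gives q(t) = 3t^4 + 4t^3 - 6t^2 - 2t - 2.
Check: q(5) = 2213. ✓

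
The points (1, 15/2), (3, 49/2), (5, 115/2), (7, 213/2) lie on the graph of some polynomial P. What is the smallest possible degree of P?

2

Forward differences of the values at s = 1, 3, 5, 7:
  P  : 15/2  49/2  115/2  213/2
  Δ  : 17  33  49
  Δ^2: 16  16
  Δ^3: 0
The second differences are constant (16) and nonzero, while all higher differences vanish, so the minimal degree is 2.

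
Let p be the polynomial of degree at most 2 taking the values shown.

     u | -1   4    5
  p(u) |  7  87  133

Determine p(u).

Write p(u) = au^2 + bu + c. Substituting each data point gives a linear system:
  a - b + c = 7
  16a + 4b + c = 87
  25a + 5b + c = 133
Solving the system yields a = 5, b = 1, c = 3.
So p(u) = 5u^2 + u + 3.
Check: p(5) = 133. ✓

p(u) = 5u^2 + u + 3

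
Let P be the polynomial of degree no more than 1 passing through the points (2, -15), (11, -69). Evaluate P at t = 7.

Write P(t) = at + b. Substituting each data point gives a linear system:
  2a + b = -15
  11a + b = -69
Solving the system yields a = -6, b = -3.
So P(t) = -6t - 3.
Then P(7) = -45.

-45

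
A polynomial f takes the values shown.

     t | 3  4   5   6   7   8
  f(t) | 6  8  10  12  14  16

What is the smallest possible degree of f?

1

Forward differences of the values at t = 3, 4, 5, 6, 7, 8:
  f  : 6  8  10  12  14  16
  Δ  : 2  2  2  2  2
  Δ^2: 0  0  0  0
  Δ^3: 0  0  0
  Δ^4: 0  0
  Δ^5: 0
The first differences are constant (2) and nonzero, while all higher differences vanish, so the minimal degree is 1.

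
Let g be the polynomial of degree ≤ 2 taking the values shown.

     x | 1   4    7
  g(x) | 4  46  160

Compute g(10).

Write g(x) = ax^2 + bx + c. Substituting each data point gives a linear system:
  a + b + c = 4
  16a + 4b + c = 46
  49a + 7b + c = 160
Solving the system yields a = 4, b = -6, c = 6.
So g(x) = 4x^2 - 6x + 6.
Then g(10) = 346.

346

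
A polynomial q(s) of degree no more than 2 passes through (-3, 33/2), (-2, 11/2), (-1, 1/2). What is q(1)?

Using the Lagrange interpolation formula with nodes -3, -2, -1:
  L_0(s) = (s + 2)(s + 1) / 2
  L_1(s) = (s + 3)(s + 1) / -1
  L_2(s) = (s + 3)(s + 2) / 2
Then q(s) = 33/2·L_0(s) + 11/2·L_1(s) + 1/2·L_2(s).
Expanding and collecting terms gives q(s) = 3s^2 + 4s + 3/2.
Evaluating at s = 1: q(1) = 17/2.

17/2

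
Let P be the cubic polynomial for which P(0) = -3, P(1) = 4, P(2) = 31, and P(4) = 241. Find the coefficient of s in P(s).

Write P(s) = as^3 + bs^2 + cs + d. Substituting each data point gives a linear system:
  d = -3
  a + b + c + d = 4
  8a + 4b + 2c + d = 31
  64a + 16b + 4c + d = 241
Solving the system yields a = 4, b = -2, c = 5, d = -3.
So P(s) = 4s^3 - 2s^2 + 5s - 3.
The coefficient of s is 5.

5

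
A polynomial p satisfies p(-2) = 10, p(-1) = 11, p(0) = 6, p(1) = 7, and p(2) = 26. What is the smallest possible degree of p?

Forward differences of the values at x = -2, -1, 0, 1, 2:
  p  : 10  11  6  7  26
  Δ  : 1  -5  1  19
  Δ^2: -6  6  18
  Δ^3: 12  12
  Δ^4: 0
The third differences are constant (12) and nonzero, while all higher differences vanish, so the minimal degree is 3.

3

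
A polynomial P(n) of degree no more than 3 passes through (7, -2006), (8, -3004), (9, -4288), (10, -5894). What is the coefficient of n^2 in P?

1

Write P(n) = an^3 + bn^2 + cn + d. Substituting each data point gives a linear system:
  343a + 49b + 7c + d = -2006
  512a + 64b + 8c + d = -3004
  729a + 81b + 9c + d = -4288
  1000a + 100b + 10c + d = -5894
Solving the system yields a = -6, b = 1, c = 1, d = -4.
So P(n) = -6n^3 + n^2 + n - 4.
The coefficient of n^2 is 1.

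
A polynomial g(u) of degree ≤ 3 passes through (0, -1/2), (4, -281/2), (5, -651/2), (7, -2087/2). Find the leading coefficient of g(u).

-4

Write g(u) = au^3 + bu^2 + cu + d. Substituting each data point gives a linear system:
  d = -1/2
  64a + 16b + 4c + d = -281/2
  125a + 25b + 5c + d = -651/2
  343a + 49b + 7c + d = -2087/2
Solving the system yields a = -4, b = 6, c = 5, d = -1/2.
So g(u) = -4u^3 + 6u^2 + 5u - 1/2.
The leading coefficient is -4.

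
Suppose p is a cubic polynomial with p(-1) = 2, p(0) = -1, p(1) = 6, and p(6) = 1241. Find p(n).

Write p(n) = an^3 + bn^2 + cn + d. Substituting each data point gives a linear system:
  -a + b - c + d = 2
  d = -1
  a + b + c + d = 6
  216a + 36b + 6c + d = 1241
Solving the system yields a = 5, b = 5, c = -3, d = -1.
So p(n) = 5n^3 + 5n^2 - 3n - 1.
Check: p(6) = 1241. ✓

p(n) = 5n^3 + 5n^2 - 3n - 1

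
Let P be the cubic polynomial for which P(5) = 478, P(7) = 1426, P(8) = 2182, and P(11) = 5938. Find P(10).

4408

Using the Lagrange interpolation formula with nodes 5, 7, 8, 11:
  L_0(n) = (n - 7)(n - 8)(n - 11) / -36
  L_1(n) = (n - 5)(n - 8)(n - 11) / 8
  L_2(n) = (n - 5)(n - 7)(n - 11) / -9
  L_3(n) = (n - 5)(n - 7)(n - 8) / 72
Then P(n) = 478·L_0(n) + 1426·L_1(n) + 2182·L_2(n) + 5938·L_3(n).
Expanding and collecting terms gives P(n) = 5n^3 - 6n^2 + n - 2.
Evaluating at n = 10: P(10) = 4408.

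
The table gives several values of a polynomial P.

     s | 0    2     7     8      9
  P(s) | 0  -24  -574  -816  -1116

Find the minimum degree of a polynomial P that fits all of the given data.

Divided differences on the nodes 0, 2, 7, 8, 9:
  order 0: 0  -24  -574  -816  -1116
  order 1: -12  -110  -242  -300
  order 2: -14  -22  -29
  order 3: -1  -1
  order 4: 0
The order-3 divided differences are all -1 (nonzero) and every higher order vanishes, so the data lies on a polynomial of degree exactly 3.

3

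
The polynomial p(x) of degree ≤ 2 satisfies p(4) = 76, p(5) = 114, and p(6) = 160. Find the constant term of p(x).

4

Write p(x) = ax^2 + bx + c. Substituting each data point gives a linear system:
  16a + 4b + c = 76
  25a + 5b + c = 114
  36a + 6b + c = 160
Solving the system yields a = 4, b = 2, c = 4.
So p(x) = 4x² + 2x + 4.
The constant term is 4.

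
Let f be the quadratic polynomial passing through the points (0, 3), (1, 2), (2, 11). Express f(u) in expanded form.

Write f(u) = au^2 + bu + c. Substituting each data point gives a linear system:
  c = 3
  a + b + c = 2
  4a + 2b + c = 11
Solving the system yields a = 5, b = -6, c = 3.
So f(u) = 5u^2 - 6u + 3.
Check: f(0) = 3. ✓

f(u) = 5u^2 - 6u + 3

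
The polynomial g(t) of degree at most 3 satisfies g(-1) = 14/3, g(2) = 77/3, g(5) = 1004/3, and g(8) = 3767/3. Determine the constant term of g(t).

-1/3

Write g(t) = at^3 + bt^2 + ct + d. Substituting each data point gives a linear system:
  -a + b - c + d = 14/3
  8a + 4b + 2c + d = 77/3
  125a + 25b + 5c + d = 1004/3
  512a + 64b + 8c + d = 3767/3
Solving the system yields a = 2, b = 4, c = -3, d = -1/3.
So g(t) = 2t^3 + 4t^2 - 3t - 1/3.
The constant term is -1/3.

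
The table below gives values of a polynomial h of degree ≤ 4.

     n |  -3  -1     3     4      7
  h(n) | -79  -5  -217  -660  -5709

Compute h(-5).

-849

Using the Lagrange interpolation formula with nodes -3, -1, 3, 4, 7:
  L_0(n) = (n + 1)(n - 3)(n - 4)(n - 7) / 840
  L_1(n) = (n + 3)(n - 3)(n - 4)(n - 7) / -320
  L_2(n) = (n + 3)(n + 1)(n - 4)(n - 7) / 96
  L_3(n) = (n + 3)(n + 1)(n - 3)(n - 7) / -105
  L_4(n) = (n + 3)(n + 1)(n - 3)(n - 4) / 960
Then h(n) = -79·L_0(n) - 5·L_1(n) - 217·L_2(n) - 660·L_3(n) - 5709·L_4(n).
Expanding and collecting terms gives h(n) = -2n^4 - 3n^3 + 2n^2 + 4n - 4.
Evaluating at n = -5: h(-5) = -849.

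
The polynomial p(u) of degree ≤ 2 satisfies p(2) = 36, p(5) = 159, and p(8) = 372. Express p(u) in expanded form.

Write p(u) = au^2 + bu + c. Substituting each data point gives a linear system:
  4a + 2b + c = 36
  25a + 5b + c = 159
  64a + 8b + c = 372
Solving the system yields a = 5, b = 6, c = 4.
So p(u) = 5u^2 + 6u + 4.
Check: p(5) = 159. ✓

p(u) = 5u^2 + 6u + 4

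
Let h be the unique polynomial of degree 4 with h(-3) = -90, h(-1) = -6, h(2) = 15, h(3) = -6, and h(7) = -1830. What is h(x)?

Write h(x) = ax^4 + bx^3 + cx^2 + dx + e. Substituting each data point gives a linear system:
  81a - 27b + 9c - 3d + e = -90
  a - b + c - d + e = -6
  16a + 8b + 4c + 2d + e = 15
  81a + 27b + 9c + 3d + e = -6
  2401a + 343b + 49c + 7d + e = -1830
Solving the system yields a = -1, b = 1, c = 4, d = 5, e = -3.
So h(x) = -x^4 + x^3 + 4x^2 + 5x - 3.
Check: h(2) = 15. ✓

h(x) = -x^4 + x^3 + 4x^2 + 5x - 3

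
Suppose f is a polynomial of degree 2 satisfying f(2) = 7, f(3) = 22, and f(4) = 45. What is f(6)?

Write f(t) = at^2 + bt + c. Substituting each data point gives a linear system:
  4a + 2b + c = 7
  9a + 3b + c = 22
  16a + 4b + c = 45
Solving the system yields a = 4, b = -5, c = 1.
So f(t) = 4t^2 - 5t + 1.
Then f(6) = 115.

115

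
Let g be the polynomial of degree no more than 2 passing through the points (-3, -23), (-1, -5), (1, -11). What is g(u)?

g(u) = -3u^2 - 3u - 5

Using the Lagrange interpolation formula with nodes -3, -1, 1:
  L_0(u) = (u + 1)(u - 1) / 8
  L_1(u) = (u + 3)(u - 1) / -4
  L_2(u) = (u + 3)(u + 1) / 8
Then g(u) = -23·L_0(u) - 5·L_1(u) - 11·L_2(u).
Expanding and collecting terms gives g(u) = -3u² - 3u - 5.
Check: g(-1) = -5. ✓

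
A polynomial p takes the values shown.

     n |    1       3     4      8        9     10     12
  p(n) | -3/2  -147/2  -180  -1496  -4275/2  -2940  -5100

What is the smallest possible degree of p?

3

Divided differences on the nodes 1, 3, 4, 8, 9, 10, 12:
  order 0: -3/2  -147/2  -180  -1496  -4275/2  -2940  -5100
  order 1: -36  -213/2  -329  -1283/2  -1605/2  -1080
  order 2: -47/2  -89/2  -125/2  -161/2  -185/2
  order 3: -3  -3  -3  -3
  order 4: 0  0  0
  order 5: 0  0
  order 6: 0
The order-3 divided differences are all -3 (nonzero) and every higher order vanishes, so the data lies on a polynomial of degree exactly 3.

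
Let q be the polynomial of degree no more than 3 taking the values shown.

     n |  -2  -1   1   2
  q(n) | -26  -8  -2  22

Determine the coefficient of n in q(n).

0

Write q(n) = an^3 + bn^2 + cn + d. Substituting each data point gives a linear system:
  -8a + 4b - 2c + d = -26
  -a + b - c + d = -8
  a + b + c + d = -2
  8a + 4b + 2c + d = 22
Solving the system yields a = 3, b = 1, c = 0, d = -6.
So q(n) = 3n^3 + n^2 - 6.
The coefficient of n is 0.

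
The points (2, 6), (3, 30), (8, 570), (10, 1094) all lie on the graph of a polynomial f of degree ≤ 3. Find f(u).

f(u) = u^3 + u^2 - 6

Write f(u) = au^3 + bu^2 + cu + d. Substituting each data point gives a linear system:
  8a + 4b + 2c + d = 6
  27a + 9b + 3c + d = 30
  512a + 64b + 8c + d = 570
  1000a + 100b + 10c + d = 1094
Solving the system yields a = 1, b = 1, c = 0, d = -6.
So f(u) = u^3 + u^2 - 6.
Check: f(8) = 570. ✓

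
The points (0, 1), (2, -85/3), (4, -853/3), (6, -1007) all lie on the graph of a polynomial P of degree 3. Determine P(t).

Using the Lagrange interpolation formula with nodes 0, 2, 4, 6:
  L_0(t) = (t - 2)(t - 4)(t - 6) / -48
  L_1(t) = t(t - 4)(t - 6) / 16
  L_2(t) = t(t - 2)(t - 6) / -16
  L_3(t) = t(t - 2)(t - 4) / 48
Then P(t) = 1·L_0(t) - 85/3·L_1(t) - 853/3·L_2(t) - 1007·L_3(t).
Expanding and collecting terms gives P(t) = -5t^3 + (5/3)t^2 + 2t + 1.
Check: P(2) = -85/3. ✓

P(t) = -5t^3 + (5/3)t^2 + 2t + 1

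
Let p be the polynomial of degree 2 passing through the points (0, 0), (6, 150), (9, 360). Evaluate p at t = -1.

Using the Lagrange interpolation formula with nodes 0, 6, 9:
  L_0(t) = (t - 6)(t - 9) / 54
  L_1(t) = t(t - 9) / -18
  L_2(t) = t(t - 6) / 27
Then p(t) = 0·L_0(t) + 150·L_1(t) + 360·L_2(t).
Expanding and collecting terms gives p(t) = 5t^2 - 5t.
Evaluating at t = -1: p(-1) = 10.

10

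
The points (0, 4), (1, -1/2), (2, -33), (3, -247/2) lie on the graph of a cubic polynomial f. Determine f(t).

f(t) = -5t^3 + t^2 - (1/2)t + 4

Write f(t) = at^3 + bt^2 + ct + d. Substituting each data point gives a linear system:
  d = 4
  a + b + c + d = -1/2
  8a + 4b + 2c + d = -33
  27a + 9b + 3c + d = -247/2
Solving the system yields a = -5, b = 1, c = -1/2, d = 4.
So f(t) = -5t^3 + t^2 - (1/2)t + 4.
Check: f(2) = -33. ✓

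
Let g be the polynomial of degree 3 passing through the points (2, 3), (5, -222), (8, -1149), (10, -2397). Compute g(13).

-5574

Write g(x) = ax^3 + bx^2 + cx + d. Substituting each data point gives a linear system:
  8a + 4b + 2c + d = 3
  125a + 25b + 5c + d = -222
  512a + 64b + 8c + d = -1149
  1000a + 100b + 10c + d = -2397
Solving the system yields a = -3, b = 6, c = 0, d = 3.
So g(x) = -3x^3 + 6x^2 + 3.
Then g(13) = -5574.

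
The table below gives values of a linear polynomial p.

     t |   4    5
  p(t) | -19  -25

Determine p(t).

p(t) = -6t + 5

Using the Lagrange interpolation formula with nodes 4, 5:
  L_0(t) = (t - 5) / -1
  L_1(t) = (t - 4) / 1
Then p(t) = -19·L_0(t) - 25·L_1(t).
Expanding and collecting terms gives p(t) = -6t + 5.
Check: p(4) = -19. ✓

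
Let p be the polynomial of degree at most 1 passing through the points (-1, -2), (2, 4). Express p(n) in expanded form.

Using the Lagrange interpolation formula with nodes -1, 2:
  L_0(n) = (n - 2) / -3
  L_1(n) = (n + 1) / 3
Then p(n) = -2·L_0(n) + 4·L_1(n).
Expanding and collecting terms gives p(n) = 2n.
Check: p(2) = 4. ✓

p(n) = 2n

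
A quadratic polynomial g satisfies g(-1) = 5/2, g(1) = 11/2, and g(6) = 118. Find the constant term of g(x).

1

Write g(x) = ax^2 + bx + c. Substituting each data point gives a linear system:
  a - b + c = 5/2
  a + b + c = 11/2
  36a + 6b + c = 118
Solving the system yields a = 3, b = 3/2, c = 1.
So g(x) = 3x^2 + (3/2)x + 1.
The constant term is 1.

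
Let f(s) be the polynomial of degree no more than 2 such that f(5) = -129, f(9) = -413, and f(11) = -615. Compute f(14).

Write f(s) = as^2 + bs + c. Substituting each data point gives a linear system:
  25a + 5b + c = -129
  81a + 9b + c = -413
  121a + 11b + c = -615
Solving the system yields a = -5, b = -1, c = 1.
So f(s) = -5s^2 - s + 1.
Then f(14) = -993.

-993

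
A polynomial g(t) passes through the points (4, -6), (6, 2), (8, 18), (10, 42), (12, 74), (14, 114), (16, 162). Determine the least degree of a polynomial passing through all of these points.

Forward differences of the values at t = 4, 6, 8, 10, 12, 14, 16:
  g  : -6  2  18  42  74  114  162
  Δ  : 8  16  24  32  40  48
  Δ^2: 8  8  8  8  8
  Δ^3: 0  0  0  0
  Δ^4: 0  0  0
  Δ^5: 0  0
  Δ^6: 0
The second differences are constant (8) and nonzero, while all higher differences vanish, so the minimal degree is 2.

2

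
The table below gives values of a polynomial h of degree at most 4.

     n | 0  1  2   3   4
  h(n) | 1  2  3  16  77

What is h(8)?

2361

Forward differences of the values at n = 0, 1, 2, 3, 4:
  h  : 1  2  3  16  77
  Δ  : 1  1  13  61
  Δ^2: 0  12  48
  Δ^3: 12  36
  Δ^4: 24
The fourth differences are constant, confirming degree 4.
Interpolating (Newton forward form) and evaluating at n = 8 gives h(8) = 2361.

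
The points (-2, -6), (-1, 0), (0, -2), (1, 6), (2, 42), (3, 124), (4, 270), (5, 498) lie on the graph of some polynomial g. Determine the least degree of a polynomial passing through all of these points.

Forward differences of the values at t = -2, -1, 0, 1, 2, 3, 4, 5:
  g  : -6  0  -2  6  42  124  270  498
  Δ  : 6  -2  8  36  82  146  228
  Δ^2: -8  10  28  46  64  82
  Δ^3: 18  18  18  18  18
  Δ^4: 0  0  0  0
  Δ^5: 0  0  0
  Δ^6: 0  0
  Δ^7: 0
The third differences are constant (18) and nonzero, while all higher differences vanish, so the minimal degree is 3.

3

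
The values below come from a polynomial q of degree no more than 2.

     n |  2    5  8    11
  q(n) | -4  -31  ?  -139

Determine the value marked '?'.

On equispaced nodes a degree-2 polynomial has vanishing third forward difference, so
  - q(2) + 3·q(5) - 3·q(8) + q(11) = 0.
Substituting the known values and solving for q(8):
  -3·q(8) = 228
  q(8) = -76.

-76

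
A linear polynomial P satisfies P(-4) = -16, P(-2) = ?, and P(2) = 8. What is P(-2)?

-8

The 2 known points determine the degree-1 polynomial uniquely.
Write P(t) = at + b. Substituting each data point gives a linear system:
  -4a + b = -16
  2a + b = 8
Solving the system yields a = 4, b = 0.
So P(t) = 4t.
Then P(-2) = -8.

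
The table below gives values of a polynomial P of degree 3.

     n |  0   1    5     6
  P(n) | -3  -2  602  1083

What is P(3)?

Write P(n) = an^3 + bn^2 + cn + d. Substituting each data point gives a linear system:
  d = -3
  a + b + c + d = -2
  125a + 25b + 5c + d = 602
  216a + 36b + 6c + d = 1083
Solving the system yields a = 6, b = -6, c = 1, d = -3.
So P(n) = 6n^3 - 6n^2 + n - 3.
Then P(3) = 108.

108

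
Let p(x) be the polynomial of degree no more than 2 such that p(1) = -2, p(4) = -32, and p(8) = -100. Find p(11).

Using the Lagrange interpolation formula with nodes 1, 4, 8:
  L_0(x) = (x - 4)(x - 8) / 21
  L_1(x) = (x - 1)(x - 8) / -12
  L_2(x) = (x - 1)(x - 4) / 28
Then p(x) = -2·L_0(x) - 32·L_1(x) - 100·L_2(x).
Expanding and collecting terms gives p(x) = -x^2 - 5x + 4.
Evaluating at x = 11: p(11) = -172.

-172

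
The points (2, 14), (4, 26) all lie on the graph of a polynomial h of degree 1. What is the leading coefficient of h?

6

Write h(u) = au + b. Substituting each data point gives a linear system:
  2a + b = 14
  4a + b = 26
Solving the system yields a = 6, b = 2.
So h(u) = 6u + 2.
The leading coefficient is 6.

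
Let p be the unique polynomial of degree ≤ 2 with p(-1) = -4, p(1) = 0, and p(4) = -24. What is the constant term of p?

0

Write p(s) = as^2 + bs + c. Substituting each data point gives a linear system:
  a - b + c = -4
  a + b + c = 0
  16a + 4b + c = -24
Solving the system yields a = -2, b = 2, c = 0.
So p(s) = -2s^2 + 2s.
The constant term is 0.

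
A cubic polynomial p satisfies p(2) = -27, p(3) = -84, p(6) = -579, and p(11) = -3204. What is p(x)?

p(x) = -2x^3 - 5x^2 + 6x - 3

Write p(x) = ax^3 + bx^2 + cx + d. Substituting each data point gives a linear system:
  8a + 4b + 2c + d = -27
  27a + 9b + 3c + d = -84
  216a + 36b + 6c + d = -579
  1331a + 121b + 11c + d = -3204
Solving the system yields a = -2, b = -5, c = 6, d = -3.
So p(x) = -2x³ - 5x² + 6x - 3.
Check: p(11) = -3204. ✓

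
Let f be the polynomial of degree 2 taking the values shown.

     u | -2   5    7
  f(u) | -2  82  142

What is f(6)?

Write f(u) = au^2 + bu + c. Substituting each data point gives a linear system:
  4a - 2b + c = -2
  25a + 5b + c = 82
  49a + 7b + c = 142
Solving the system yields a = 2, b = 6, c = 2.
So f(u) = 2u² + 6u + 2.
Then f(6) = 110.

110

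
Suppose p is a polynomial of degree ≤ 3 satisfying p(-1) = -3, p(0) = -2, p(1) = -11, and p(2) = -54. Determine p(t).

p(t) = -4t^3 - 5t^2 - 2

Write p(t) = at^3 + bt^2 + ct + d. Substituting each data point gives a linear system:
  -a + b - c + d = -3
  d = -2
  a + b + c + d = -11
  8a + 4b + 2c + d = -54
Solving the system yields a = -4, b = -5, c = 0, d = -2.
So p(t) = -4t^3 - 5t^2 - 2.
Check: p(-1) = -3. ✓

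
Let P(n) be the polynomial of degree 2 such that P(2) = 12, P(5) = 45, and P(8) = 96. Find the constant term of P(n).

Write P(n) = an^2 + bn + c. Substituting each data point gives a linear system:
  4a + 2b + c = 12
  25a + 5b + c = 45
  64a + 8b + c = 96
Solving the system yields a = 1, b = 4, c = 0.
So P(n) = n^2 + 4n.
The constant term is 0.

0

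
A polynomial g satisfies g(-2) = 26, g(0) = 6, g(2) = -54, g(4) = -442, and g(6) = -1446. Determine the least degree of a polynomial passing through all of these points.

Forward differences of the values at u = -2, 0, 2, 4, 6:
  g  : 26  6  -54  -442  -1446
  Δ  : -20  -60  -388  -1004
  Δ^2: -40  -328  -616
  Δ^3: -288  -288
  Δ^4: 0
The third differences are constant (-288) and nonzero, while all higher differences vanish, so the minimal degree is 3.

3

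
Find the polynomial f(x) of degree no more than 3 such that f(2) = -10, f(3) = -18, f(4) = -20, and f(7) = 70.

Write f(x) = ax^3 + bx^2 + cx + d. Substituting each data point gives a linear system:
  8a + 4b + 2c + d = -10
  27a + 9b + 3c + d = -18
  64a + 16b + 4c + d = -20
  343a + 49b + 7c + d = 70
Solving the system yields a = 1, b = -6, c = 3, d = 0.
So f(x) = x³ - 6x² + 3x.
Check: f(4) = -20. ✓

f(x) = x^3 - 6x^2 + 3x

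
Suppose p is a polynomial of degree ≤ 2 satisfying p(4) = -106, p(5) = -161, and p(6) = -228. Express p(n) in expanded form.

Write p(n) = an^2 + bn + c. Substituting each data point gives a linear system:
  16a + 4b + c = -106
  25a + 5b + c = -161
  36a + 6b + c = -228
Solving the system yields a = -6, b = -1, c = -6.
So p(n) = -6n² - n - 6.
Check: p(6) = -228. ✓

p(n) = -6n^2 - n - 6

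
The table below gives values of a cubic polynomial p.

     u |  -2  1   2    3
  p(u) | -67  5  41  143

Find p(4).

347

Using the Lagrange interpolation formula with nodes -2, 1, 2, 3:
  L_0(u) = (u - 1)(u - 2)(u - 3) / -60
  L_1(u) = (u + 2)(u - 2)(u - 3) / 6
  L_2(u) = (u + 2)(u - 1)(u - 3) / -4
  L_3(u) = (u + 2)(u - 1)(u - 2) / 10
Then p(u) = -67·L_0(u) + 5·L_1(u) + 41·L_2(u) + 143·L_3(u).
Expanding and collecting terms gives p(u) = 6u^3 - 3u^2 + 3u - 1.
Evaluating at u = 4: p(4) = 347.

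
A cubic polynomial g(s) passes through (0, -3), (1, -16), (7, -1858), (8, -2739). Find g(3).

-174

Using the Lagrange interpolation formula with nodes 0, 1, 7, 8:
  L_0(s) = (s - 1)(s - 7)(s - 8) / -56
  L_1(s) = s(s - 7)(s - 8) / 42
  L_2(s) = s(s - 1)(s - 8) / -42
  L_3(s) = s(s - 1)(s - 7) / 56
Then g(s) = -3·L_0(s) - 16·L_1(s) - 1858·L_2(s) - 2739·L_3(s).
Expanding and collecting terms gives g(s) = -5s^3 - 2s^2 - 6s - 3.
Evaluating at s = 3: g(3) = -174.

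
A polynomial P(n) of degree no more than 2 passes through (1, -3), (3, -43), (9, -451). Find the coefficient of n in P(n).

Write P(n) = an^2 + bn + c. Substituting each data point gives a linear system:
  a + b + c = -3
  9a + 3b + c = -43
  81a + 9b + c = -451
Solving the system yields a = -6, b = 4, c = -1.
So P(n) = -6n^2 + 4n - 1.
The coefficient of n is 4.

4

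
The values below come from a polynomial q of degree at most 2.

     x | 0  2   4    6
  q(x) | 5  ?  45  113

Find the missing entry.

On equispaced nodes a degree-2 polynomial has vanishing third forward difference, so
  - q(0) + 3·q(2) - 3·q(4) + q(6) = 0.
Substituting the known values and solving for q(2):
  3·q(2) = 27
  q(2) = 9.

9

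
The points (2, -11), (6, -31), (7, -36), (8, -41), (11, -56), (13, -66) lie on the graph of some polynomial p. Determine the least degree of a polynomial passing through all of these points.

Divided differences on the nodes 2, 6, 7, 8, 11, 13:
  order 0: -11  -31  -36  -41  -56  -66
  order 1: -5  -5  -5  -5  -5
  order 2: 0  0  0  0
  order 3: 0  0  0
  order 4: 0  0
  order 5: 0
The order-1 divided differences are all -5 (nonzero) and every higher order vanishes, so the data lies on a polynomial of degree exactly 1.

1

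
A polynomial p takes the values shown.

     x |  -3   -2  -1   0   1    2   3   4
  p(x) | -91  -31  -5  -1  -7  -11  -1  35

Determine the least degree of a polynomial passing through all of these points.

3

Forward differences of the values at x = -3, -2, -1, 0, 1, 2, 3, 4:
  p  : -91  -31  -5  -1  -7  -11  -1  35
  Δ  : 60  26  4  -6  -4  10  36
  Δ^2: -34  -22  -10  2  14  26
  Δ^3: 12  12  12  12  12
  Δ^4: 0  0  0  0
  Δ^5: 0  0  0
  Δ^6: 0  0
  Δ^7: 0
The third differences are constant (12) and nonzero, while all higher differences vanish, so the minimal degree is 3.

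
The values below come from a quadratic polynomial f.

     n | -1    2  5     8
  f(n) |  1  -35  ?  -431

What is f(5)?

-179

On equispaced nodes a degree-2 polynomial has vanishing third forward difference, so
  - f(-1) + 3·f(2) - 3·f(5) + f(8) = 0.
Substituting the known values and solving for f(5):
  -3·f(5) = 537
  f(5) = -179.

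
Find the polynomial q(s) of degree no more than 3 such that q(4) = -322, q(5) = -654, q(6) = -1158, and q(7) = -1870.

q(s) = -6s^3 + 4s^2 - 2s + 6

Using the Lagrange interpolation formula with nodes 4, 5, 6, 7:
  L_0(s) = (s - 5)(s - 6)(s - 7) / -6
  L_1(s) = (s - 4)(s - 6)(s - 7) / 2
  L_2(s) = (s - 4)(s - 5)(s - 7) / -2
  L_3(s) = (s - 4)(s - 5)(s - 6) / 6
Then q(s) = -322·L_0(s) - 654·L_1(s) - 1158·L_2(s) - 1870·L_3(s).
Expanding and collecting terms gives q(s) = -6s³ + 4s² - 2s + 6.
Check: q(7) = -1870. ✓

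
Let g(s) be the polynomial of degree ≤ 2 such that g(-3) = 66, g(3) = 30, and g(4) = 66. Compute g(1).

-6

Write g(s) = as^2 + bs + c. Substituting each data point gives a linear system:
  9a - 3b + c = 66
  9a + 3b + c = 30
  16a + 4b + c = 66
Solving the system yields a = 6, b = -6, c = -6.
So g(s) = 6s^2 - 6s - 6.
Then g(1) = -6.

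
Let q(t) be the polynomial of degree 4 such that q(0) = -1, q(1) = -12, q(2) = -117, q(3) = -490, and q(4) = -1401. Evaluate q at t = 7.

Forward differences of the values at t = 0, 1, 2, 3, 4:
  q  : -1  -12  -117  -490  -1401
  Δ  : -11  -105  -373  -911
  Δ^2: -94  -268  -538
  Δ^3: -174  -270
  Δ^4: -96
The fourth differences are constant, confirming degree 4.
Interpolating (Newton forward form) and evaluating at t = 7 gives q(7) = -11502.

-11502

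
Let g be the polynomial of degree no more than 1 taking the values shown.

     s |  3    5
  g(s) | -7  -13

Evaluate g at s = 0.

2

Write g(s) = as + b. Substituting each data point gives a linear system:
  3a + b = -7
  5a + b = -13
Solving the system yields a = -3, b = 2.
So g(s) = -3s + 2.
Then g(0) = 2.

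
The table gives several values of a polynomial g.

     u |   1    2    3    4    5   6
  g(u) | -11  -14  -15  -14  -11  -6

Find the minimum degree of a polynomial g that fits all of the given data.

Forward differences of the values at u = 1, 2, 3, 4, 5, 6:
  g  : -11  -14  -15  -14  -11  -6
  Δ  : -3  -1  1  3  5
  Δ^2: 2  2  2  2
  Δ^3: 0  0  0
  Δ^4: 0  0
  Δ^5: 0
The second differences are constant (2) and nonzero, while all higher differences vanish, so the minimal degree is 2.

2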